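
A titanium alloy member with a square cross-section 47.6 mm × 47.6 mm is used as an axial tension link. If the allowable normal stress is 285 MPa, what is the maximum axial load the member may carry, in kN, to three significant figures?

A = 2266 mm².
P_max = σ_allow · A = 285 · 2266 = 645700 N = 645.7 kN.

646 kN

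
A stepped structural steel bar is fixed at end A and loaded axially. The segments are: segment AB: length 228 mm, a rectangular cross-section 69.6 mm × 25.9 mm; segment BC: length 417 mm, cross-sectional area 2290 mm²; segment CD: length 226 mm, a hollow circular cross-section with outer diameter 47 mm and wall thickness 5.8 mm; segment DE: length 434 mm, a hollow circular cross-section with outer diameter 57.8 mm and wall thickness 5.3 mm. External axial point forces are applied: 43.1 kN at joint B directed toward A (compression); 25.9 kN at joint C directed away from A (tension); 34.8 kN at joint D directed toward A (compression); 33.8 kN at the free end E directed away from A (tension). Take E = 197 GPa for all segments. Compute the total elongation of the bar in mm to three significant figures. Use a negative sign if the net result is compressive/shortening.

0.0950 mm

Internal axial forces (sectioning from the free end, tension +): N_DE = 33.8 kN, N_CD = -1 kN, N_BC = 24.9 kN, N_AB = -18.2 kN.
A_AB = 1803 mm².
A_CD = 750.7 mm².
A_DE = 874.1 mm².
δ_AB = -18200·228/(1803·197000) = -0.01169 mm
δ_BC = 24900·417/(2290·197000) = 0.02302 mm
δ_CD = -1000·226/(750.7·197000) = -0.001528 mm
δ_DE = 33800·434/(874.1·197000) = 0.08518 mm
δ = Σδ_i = 0.09499 mm.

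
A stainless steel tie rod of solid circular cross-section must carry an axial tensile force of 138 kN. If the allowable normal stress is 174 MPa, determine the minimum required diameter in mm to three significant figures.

31.8 mm

Required area A ≥ P/σ_allow = 138000/174 = 793.1 mm².
For a solid circular section, d ≥ √(4A/π) = 31.78 mm.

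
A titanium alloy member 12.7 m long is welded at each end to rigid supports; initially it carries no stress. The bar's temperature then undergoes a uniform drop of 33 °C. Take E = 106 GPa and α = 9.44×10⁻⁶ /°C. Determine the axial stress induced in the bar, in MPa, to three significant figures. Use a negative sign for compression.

33.0 MPa

Free thermal expansion αLΔT = 9.44e-6 · 12700 · -33 = -3.956 mm.
The walls impose strain ε = −(-3.956)/12700 = 3.1152e-04; σ = Eε = 106000 · 3.1152e-04 = 33.02 MPa.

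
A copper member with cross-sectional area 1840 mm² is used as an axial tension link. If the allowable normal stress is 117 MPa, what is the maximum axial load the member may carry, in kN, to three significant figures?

215 kN

P_max = σ_allow · A = 117 · 1840 = 215300 N = 215.3 kN.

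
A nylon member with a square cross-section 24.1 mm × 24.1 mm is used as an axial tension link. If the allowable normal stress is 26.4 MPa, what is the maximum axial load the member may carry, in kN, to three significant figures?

A = 580.8 mm².
P_max = σ_allow · A = 26.4 · 580.8 = 15330 N = 15.33 kN.

15.3 kN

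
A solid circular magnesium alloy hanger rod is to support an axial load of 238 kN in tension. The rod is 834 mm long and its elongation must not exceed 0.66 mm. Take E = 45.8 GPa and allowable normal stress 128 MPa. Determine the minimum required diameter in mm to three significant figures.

91.4 mm

Required area A ≥ P/σ_allow = 238000/128 = 1859 mm².
For a solid circular section, d ≥ √(4A/π) = 48.66 mm.
Elongation limit: A ≥ PL/(Eδ_allow) = 238000·834/(45800·0.66) = 6566 mm² ⇒ d ≥ 91.44 mm.
The elongation limit governs.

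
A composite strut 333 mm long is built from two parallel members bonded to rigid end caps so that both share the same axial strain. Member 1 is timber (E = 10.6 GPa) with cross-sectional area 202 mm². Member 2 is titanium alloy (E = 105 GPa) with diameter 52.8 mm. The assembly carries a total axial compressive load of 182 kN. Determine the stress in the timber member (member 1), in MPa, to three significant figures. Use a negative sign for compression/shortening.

A_2 = 2190 mm².
Equal strain + equilibrium ⇒ each member carries load in proportion to AE: A₁E₁ = 2141000 N, A₂E₂ = 229900000 N, ΣAE = 232000000 N.
σ₁ = P·E₁/ΣAE = -182000·10600/232000000 = -8.314 MPa.

-8.31 MPa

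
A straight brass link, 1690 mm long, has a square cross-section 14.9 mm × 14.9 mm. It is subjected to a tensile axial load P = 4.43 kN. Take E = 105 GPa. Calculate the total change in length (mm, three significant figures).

A = 222 mm².
δ_mech = NL/(AE) = 4430·1690/(222·105000) = 0.3212 mm.

0.321 mm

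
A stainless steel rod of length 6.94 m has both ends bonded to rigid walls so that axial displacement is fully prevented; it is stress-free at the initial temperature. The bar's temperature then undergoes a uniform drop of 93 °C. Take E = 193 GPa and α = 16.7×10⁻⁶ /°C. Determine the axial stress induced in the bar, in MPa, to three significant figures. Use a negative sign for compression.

300 MPa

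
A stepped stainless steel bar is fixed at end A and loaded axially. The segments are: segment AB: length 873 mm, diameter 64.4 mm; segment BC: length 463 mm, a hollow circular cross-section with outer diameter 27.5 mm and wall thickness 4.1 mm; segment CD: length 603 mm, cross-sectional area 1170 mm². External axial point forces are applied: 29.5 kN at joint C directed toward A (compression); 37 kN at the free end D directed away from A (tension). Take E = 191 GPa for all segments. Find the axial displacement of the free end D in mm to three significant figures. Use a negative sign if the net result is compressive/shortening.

Internal axial forces (sectioning from the free end, tension +): N_CD = 37 kN, N_BC = 7.5 kN, N_AB = 7.5 kN.
A_AB = 3257 mm².
A_BC = 301.4 mm².
δ_AB = 7500·873/(3257·191000) = 0.01052 mm
δ_BC = 7500·463/(301.4·191000) = 0.06032 mm
δ_CD = 37000·603/(1170·191000) = 0.09984 mm
δ = Σδ_i = 0.1707 mm.

0.171 mm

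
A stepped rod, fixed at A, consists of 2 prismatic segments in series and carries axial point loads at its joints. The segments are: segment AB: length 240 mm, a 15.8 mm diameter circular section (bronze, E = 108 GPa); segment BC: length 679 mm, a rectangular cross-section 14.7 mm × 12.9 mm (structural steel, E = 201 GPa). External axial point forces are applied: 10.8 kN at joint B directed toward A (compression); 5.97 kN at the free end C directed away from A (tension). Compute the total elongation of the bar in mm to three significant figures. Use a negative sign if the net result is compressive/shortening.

0.0516 mm

Internal axial forces (sectioning from the free end, tension +): N_BC = 5.97 kN, N_AB = -4.83 kN.
A_AB = 196.1 mm².
A_BC = 189.6 mm².
δ_AB = -4830·240/(196.1·108000) = -0.05474 mm
δ_BC = 5970·679/(189.6·201000) = 0.1064 mm
δ = Σδ_i = 0.05161 mm.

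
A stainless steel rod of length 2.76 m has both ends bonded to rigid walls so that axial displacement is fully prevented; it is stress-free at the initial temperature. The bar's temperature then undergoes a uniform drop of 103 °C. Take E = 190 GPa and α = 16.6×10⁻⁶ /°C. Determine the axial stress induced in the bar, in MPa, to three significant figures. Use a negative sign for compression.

325 MPa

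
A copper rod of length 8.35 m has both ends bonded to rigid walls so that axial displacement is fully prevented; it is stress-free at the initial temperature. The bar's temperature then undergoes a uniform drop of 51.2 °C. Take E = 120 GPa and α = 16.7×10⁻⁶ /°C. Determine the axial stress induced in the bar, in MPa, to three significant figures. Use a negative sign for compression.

103 MPa

Free thermal expansion αLΔT = 16.7e-6 · 8350 · -51.2 = -7.14 mm.
The walls impose strain ε = −(-7.14)/8350 = 8.5504e-04; σ = Eε = 120000 · 8.5504e-04 = 102.6 MPa.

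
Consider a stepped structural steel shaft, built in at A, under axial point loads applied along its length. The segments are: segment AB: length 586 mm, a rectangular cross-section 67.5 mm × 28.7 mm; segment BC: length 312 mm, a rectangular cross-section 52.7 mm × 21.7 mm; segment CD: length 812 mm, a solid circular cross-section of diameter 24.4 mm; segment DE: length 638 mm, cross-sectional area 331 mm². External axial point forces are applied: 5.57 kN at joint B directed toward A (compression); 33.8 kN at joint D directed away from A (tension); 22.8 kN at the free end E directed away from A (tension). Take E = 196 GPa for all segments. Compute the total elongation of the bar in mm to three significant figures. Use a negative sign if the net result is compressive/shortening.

0.883 mm

Internal axial forces (sectioning from the free end, tension +): N_DE = 22.8 kN, N_CD = 56.6 kN, N_BC = 56.6 kN, N_AB = 51.03 kN.
A_AB = 1937 mm².
A_BC = 1144 mm².
A_CD = 467.6 mm².
δ_AB = 51030·586/(1937·196000) = 0.07876 mm
δ_BC = 56600·312/(1144·196000) = 0.07879 mm
δ_CD = 56600·812/(467.6·196000) = 0.5015 mm
δ_DE = 22800·638/(331·196000) = 0.2242 mm
δ = Σδ_i = 0.8832 mm.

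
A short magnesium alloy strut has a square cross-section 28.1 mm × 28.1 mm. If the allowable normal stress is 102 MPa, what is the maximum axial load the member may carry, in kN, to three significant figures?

80.5 kN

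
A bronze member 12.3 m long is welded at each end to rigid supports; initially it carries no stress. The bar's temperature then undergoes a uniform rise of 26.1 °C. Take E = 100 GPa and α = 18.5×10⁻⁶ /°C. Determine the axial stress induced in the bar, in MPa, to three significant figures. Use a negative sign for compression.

Free thermal expansion αLΔT = 18.5e-6 · 12300 · 26.1 = 5.939 mm.
The walls impose strain ε = −(5.939)/12300 = -4.8285e-04; σ = Eε = 100000 · -4.8285e-04 = -48.28 MPa.

-48.3 MPa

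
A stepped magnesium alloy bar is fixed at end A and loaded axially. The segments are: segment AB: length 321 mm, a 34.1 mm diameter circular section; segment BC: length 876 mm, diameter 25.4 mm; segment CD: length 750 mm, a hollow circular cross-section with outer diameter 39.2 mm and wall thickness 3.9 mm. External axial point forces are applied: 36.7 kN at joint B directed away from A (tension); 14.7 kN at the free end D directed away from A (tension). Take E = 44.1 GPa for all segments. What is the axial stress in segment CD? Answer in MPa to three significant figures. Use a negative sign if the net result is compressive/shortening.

Internal axial forces (sectioning from the free end, tension +): N_CD = 14.7 kN, N_BC = 14.7 kN, N_AB = 51.4 kN.
A_CD = 432.5 mm².
σ_CD = N_CD/A_CD = 14700/432.5 = 33.99 MPa.

34.0 MPa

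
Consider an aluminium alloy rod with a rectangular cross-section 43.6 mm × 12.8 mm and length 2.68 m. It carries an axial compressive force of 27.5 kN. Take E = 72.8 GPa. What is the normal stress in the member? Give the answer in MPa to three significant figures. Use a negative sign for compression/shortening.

A = 558.1 mm².
σ = N/A = -27500/558.1 = -49.28 MPa.

-49.3 MPa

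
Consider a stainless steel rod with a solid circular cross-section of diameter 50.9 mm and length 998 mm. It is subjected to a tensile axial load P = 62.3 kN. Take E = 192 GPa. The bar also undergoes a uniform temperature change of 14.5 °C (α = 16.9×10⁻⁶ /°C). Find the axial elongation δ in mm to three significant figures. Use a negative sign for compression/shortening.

0.404 mm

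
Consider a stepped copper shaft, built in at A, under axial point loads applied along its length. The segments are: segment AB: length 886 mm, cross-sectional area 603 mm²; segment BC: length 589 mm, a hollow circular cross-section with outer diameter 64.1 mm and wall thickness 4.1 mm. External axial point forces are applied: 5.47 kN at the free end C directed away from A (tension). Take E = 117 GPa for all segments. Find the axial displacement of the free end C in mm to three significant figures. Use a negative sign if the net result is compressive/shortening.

0.104 mm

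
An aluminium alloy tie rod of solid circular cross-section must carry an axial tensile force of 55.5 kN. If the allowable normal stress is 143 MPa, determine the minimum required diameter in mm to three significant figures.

22.2 mm

Required area A ≥ P/σ_allow = 55500/143 = 388.1 mm².
For a solid circular section, d ≥ √(4A/π) = 22.23 mm.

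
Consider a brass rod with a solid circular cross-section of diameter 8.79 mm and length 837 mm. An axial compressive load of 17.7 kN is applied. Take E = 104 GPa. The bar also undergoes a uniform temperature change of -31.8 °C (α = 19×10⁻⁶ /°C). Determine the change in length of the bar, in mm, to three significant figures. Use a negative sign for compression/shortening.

A = 60.68 mm².
δ_mech = NL/(AE) = -17700·837/(60.68·104000) = -2.347 mm.
δ_thermal = αLΔT = 19e-6·837·-31.8 = -0.5057 mm.
δ = δ_mech + δ_thermal = -2.853 mm.

-2.85 mm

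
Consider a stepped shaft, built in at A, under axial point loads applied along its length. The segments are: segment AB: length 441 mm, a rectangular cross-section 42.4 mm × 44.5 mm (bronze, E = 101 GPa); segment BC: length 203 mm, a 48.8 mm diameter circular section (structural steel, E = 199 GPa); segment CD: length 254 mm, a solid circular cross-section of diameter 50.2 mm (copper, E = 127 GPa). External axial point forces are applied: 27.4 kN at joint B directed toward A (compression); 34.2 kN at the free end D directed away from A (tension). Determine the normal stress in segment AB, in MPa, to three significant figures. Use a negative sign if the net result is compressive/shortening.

Internal axial forces (sectioning from the free end, tension +): N_CD = 34.2 kN, N_BC = 34.2 kN, N_AB = 6.8 kN.
A_AB = 1887 mm².
σ_AB = N_AB/A_AB = 6800/1887 = 3.604 MPa.

3.60 MPa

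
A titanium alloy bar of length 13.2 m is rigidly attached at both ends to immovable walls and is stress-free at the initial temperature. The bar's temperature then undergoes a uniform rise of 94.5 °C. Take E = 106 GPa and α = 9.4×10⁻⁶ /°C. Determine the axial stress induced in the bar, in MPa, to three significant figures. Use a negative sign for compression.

Free thermal expansion αLΔT = 9.4e-6 · 13200 · 94.5 = 11.73 mm.
The walls impose strain ε = −(11.73)/13200 = -8.8830e-04; σ = Eε = 106000 · -8.8830e-04 = -94.16 MPa.

-94.2 MPa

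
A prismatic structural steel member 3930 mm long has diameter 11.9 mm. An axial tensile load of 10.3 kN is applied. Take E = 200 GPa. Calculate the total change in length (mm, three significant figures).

A = 111.2 mm².
δ_mech = NL/(AE) = 10300·3930/(111.2·200000) = 1.82 mm.

1.82 mm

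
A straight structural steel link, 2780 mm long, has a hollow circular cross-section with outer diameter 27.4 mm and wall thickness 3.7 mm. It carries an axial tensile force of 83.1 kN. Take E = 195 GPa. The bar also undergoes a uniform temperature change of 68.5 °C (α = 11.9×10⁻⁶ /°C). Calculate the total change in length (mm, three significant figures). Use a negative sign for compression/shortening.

6.57 mm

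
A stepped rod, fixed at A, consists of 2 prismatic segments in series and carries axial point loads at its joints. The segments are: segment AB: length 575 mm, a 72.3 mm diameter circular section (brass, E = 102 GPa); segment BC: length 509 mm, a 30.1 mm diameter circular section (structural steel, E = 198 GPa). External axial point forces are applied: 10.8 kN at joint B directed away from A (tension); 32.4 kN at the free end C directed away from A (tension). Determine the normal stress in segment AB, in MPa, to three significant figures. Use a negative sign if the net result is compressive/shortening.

Internal axial forces (sectioning from the free end, tension +): N_BC = 32.4 kN, N_AB = 43.2 kN.
A_AB = 4106 mm².
σ_AB = N_AB/A_AB = 43200/4106 = 10.52 MPa.

10.5 MPa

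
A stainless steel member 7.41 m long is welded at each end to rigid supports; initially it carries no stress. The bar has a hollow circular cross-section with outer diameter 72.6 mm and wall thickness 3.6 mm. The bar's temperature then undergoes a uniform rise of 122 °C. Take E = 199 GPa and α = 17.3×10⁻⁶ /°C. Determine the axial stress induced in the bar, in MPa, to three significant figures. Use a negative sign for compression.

Free thermal expansion αLΔT = 17.3e-6 · 7410 · 122 = 15.64 mm.
The walls impose strain ε = −(15.64)/7410 = -2.1106e-03; σ = Eε = 199000 · -2.1106e-03 = -420 MPa.

-420 MPa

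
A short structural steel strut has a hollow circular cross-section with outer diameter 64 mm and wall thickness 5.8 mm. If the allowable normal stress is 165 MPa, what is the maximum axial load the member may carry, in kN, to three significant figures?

175 kN

A = 1060 mm².
P_max = σ_allow · A = 165 · 1060 = 175000 N = 175 kN.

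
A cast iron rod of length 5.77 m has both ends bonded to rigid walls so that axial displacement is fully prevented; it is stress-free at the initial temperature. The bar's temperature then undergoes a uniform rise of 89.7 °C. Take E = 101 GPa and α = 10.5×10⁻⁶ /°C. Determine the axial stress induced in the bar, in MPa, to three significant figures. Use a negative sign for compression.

Free thermal expansion αLΔT = 10.5e-6 · 5770 · 89.7 = 5.434 mm.
The walls impose strain ε = −(5.434)/5770 = -9.4185e-04; σ = Eε = 101000 · -9.4185e-04 = -95.13 MPa.

-95.1 MPa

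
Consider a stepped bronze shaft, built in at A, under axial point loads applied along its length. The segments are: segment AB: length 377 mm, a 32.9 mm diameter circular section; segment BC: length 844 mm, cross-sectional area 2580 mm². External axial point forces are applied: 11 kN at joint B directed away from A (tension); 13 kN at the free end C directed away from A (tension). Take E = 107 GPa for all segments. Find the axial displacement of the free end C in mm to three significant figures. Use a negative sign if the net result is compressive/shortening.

0.139 mm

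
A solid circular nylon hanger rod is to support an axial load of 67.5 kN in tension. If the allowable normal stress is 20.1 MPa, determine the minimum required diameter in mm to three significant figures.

Required area A ≥ P/σ_allow = 67500/20.1 = 3358 mm².
For a solid circular section, d ≥ √(4A/π) = 65.39 mm.

65.4 mm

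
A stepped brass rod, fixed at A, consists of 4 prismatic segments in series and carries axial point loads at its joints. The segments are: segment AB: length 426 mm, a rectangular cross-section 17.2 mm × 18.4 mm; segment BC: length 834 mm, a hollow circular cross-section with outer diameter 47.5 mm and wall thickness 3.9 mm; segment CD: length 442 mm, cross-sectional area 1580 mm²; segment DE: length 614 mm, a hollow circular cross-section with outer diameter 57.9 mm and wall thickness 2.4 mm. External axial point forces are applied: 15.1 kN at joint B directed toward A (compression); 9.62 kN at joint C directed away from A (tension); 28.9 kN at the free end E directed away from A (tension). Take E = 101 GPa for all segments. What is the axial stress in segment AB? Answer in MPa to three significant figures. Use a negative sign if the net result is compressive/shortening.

74.0 MPa

Internal axial forces (sectioning from the free end, tension +): N_DE = 28.9 kN, N_CD = 28.9 kN, N_BC = 38.52 kN, N_AB = 23.42 kN.
A_AB = 316.5 mm².
σ_AB = N_AB/A_AB = 23420/316.5 = 74 MPa.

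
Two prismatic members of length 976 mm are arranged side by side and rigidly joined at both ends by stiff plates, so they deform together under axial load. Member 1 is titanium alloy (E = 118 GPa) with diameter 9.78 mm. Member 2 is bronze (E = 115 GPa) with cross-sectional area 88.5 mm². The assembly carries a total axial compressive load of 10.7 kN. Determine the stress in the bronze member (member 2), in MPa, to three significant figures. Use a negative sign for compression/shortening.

-64.6 MPa

A_1 = 75.12 mm².
Equal strain + equilibrium ⇒ each member carries load in proportion to AE: A₁E₁ = 8864000 N, A₂E₂ = 10180000 N, ΣAE = 19040000 N.
σ₂ = P·E₂/ΣAE = -10700·115000/19040000 = -64.62 MPa.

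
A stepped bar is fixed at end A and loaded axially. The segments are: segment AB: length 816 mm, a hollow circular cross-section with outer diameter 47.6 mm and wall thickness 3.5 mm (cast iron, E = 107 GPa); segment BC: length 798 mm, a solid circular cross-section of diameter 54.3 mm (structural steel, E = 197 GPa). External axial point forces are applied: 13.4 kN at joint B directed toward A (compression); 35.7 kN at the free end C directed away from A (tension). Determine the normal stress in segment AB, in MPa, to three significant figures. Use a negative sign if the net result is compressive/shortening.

46.0 MPa

Internal axial forces (sectioning from the free end, tension +): N_BC = 35.7 kN, N_AB = 22.3 kN.
A_AB = 484.9 mm².
σ_AB = N_AB/A_AB = 22300/484.9 = 45.99 MPa.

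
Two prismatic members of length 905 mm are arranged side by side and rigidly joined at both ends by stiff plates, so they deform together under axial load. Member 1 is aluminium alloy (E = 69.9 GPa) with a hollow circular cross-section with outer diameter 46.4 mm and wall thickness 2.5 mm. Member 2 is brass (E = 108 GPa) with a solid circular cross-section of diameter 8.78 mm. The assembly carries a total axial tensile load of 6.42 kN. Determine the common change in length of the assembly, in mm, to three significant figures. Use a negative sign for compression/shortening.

A_1 = 344.8 mm².
A_2 = 60.55 mm².
Equal strain + equilibrium ⇒ each member carries load in proportion to AE: A₁E₁ = 24100000 N, A₂E₂ = 6539000 N, ΣAE = 30640000 N.
δ = PL/ΣAE = 6420·905/30640000 = 0.1896 mm.

0.190 mm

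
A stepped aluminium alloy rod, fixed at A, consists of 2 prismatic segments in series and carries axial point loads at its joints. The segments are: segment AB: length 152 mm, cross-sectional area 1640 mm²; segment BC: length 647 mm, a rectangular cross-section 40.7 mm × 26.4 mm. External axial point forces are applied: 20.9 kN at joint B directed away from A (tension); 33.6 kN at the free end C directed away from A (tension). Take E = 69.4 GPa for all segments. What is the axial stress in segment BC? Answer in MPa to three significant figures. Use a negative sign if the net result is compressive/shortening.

31.3 MPa

Internal axial forces (sectioning from the free end, tension +): N_BC = 33.6 kN, N_AB = 54.5 kN.
A_BC = 1074 mm².
σ_BC = N_BC/A_BC = 33600/1074 = 31.27 MPa.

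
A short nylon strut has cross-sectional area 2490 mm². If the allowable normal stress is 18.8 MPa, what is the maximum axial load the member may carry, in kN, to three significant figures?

46.8 kN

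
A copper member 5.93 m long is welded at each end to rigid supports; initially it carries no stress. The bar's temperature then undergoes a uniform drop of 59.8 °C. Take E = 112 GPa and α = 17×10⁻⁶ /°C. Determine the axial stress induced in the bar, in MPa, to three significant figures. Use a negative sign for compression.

Free thermal expansion αLΔT = 17e-6 · 5930 · -59.8 = -6.028 mm.
The walls impose strain ε = −(-6.028)/5930 = 1.0166e-03; σ = Eε = 112000 · 1.0166e-03 = 113.9 MPa.

114 MPa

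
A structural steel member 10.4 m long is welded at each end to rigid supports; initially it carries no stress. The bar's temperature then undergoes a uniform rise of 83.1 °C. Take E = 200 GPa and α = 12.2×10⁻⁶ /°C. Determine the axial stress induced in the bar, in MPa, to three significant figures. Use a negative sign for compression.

-203 MPa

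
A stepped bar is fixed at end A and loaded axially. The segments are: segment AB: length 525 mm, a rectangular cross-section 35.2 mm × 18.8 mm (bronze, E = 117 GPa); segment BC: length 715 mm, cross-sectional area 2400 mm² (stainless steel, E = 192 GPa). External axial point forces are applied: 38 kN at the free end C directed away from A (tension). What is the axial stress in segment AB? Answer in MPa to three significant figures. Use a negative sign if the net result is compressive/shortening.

57.4 MPa

Internal axial forces (sectioning from the free end, tension +): N_BC = 38 kN, N_AB = 38 kN.
A_AB = 661.8 mm².
σ_AB = N_AB/A_AB = 38000/661.8 = 57.42 MPa.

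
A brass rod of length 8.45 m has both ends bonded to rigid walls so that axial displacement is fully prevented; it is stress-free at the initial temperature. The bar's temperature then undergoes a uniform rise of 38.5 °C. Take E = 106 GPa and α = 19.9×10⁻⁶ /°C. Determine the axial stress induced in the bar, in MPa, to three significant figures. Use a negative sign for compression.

-81.2 MPa

Free thermal expansion αLΔT = 19.9e-6 · 8450 · 38.5 = 6.474 mm.
The walls impose strain ε = −(6.474)/8450 = -7.6615e-04; σ = Eε = 106000 · -7.6615e-04 = -81.21 MPa.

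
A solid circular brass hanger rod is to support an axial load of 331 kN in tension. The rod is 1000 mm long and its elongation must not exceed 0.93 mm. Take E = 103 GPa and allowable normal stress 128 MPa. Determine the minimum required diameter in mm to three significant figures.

Required area A ≥ P/σ_allow = 331000/128 = 2586 mm².
For a solid circular section, d ≥ √(4A/π) = 57.38 mm.
Elongation limit: A ≥ PL/(Eδ_allow) = 331000·1000/(103000·0.93) = 3455 mm² ⇒ d ≥ 66.33 mm.
The elongation limit governs.

66.3 mm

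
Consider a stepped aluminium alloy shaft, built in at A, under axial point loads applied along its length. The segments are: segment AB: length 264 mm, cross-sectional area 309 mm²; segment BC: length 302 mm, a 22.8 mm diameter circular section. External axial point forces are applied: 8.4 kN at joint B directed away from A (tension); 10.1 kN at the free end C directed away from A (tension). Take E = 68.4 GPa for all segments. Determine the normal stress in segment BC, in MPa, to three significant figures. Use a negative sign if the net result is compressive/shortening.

Internal axial forces (sectioning from the free end, tension +): N_BC = 10.1 kN, N_AB = 18.5 kN.
A_BC = 408.3 mm².
σ_BC = N_BC/A_BC = 10100/408.3 = 24.74 MPa.

24.7 MPa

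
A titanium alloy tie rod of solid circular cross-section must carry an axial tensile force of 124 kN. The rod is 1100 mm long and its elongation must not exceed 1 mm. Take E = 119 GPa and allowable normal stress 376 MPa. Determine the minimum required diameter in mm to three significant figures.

38.2 mm

Required area A ≥ P/σ_allow = 124000/376 = 329.8 mm².
For a solid circular section, d ≥ √(4A/π) = 20.49 mm.
Elongation limit: A ≥ PL/(Eδ_allow) = 124000·1100/(119000·1) = 1146 mm² ⇒ d ≥ 38.2 mm.
The elongation limit governs.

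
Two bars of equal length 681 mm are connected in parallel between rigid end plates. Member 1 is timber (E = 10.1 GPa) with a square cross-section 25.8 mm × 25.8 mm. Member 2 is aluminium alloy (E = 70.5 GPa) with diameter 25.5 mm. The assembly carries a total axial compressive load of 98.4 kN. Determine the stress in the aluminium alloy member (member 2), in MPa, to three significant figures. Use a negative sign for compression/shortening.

A_1 = 665.6 mm².
A_2 = 510.7 mm².
Equal strain + equilibrium ⇒ each member carries load in proportion to AE: A₁E₁ = 6723000 N, A₂E₂ = 36000000 N, ΣAE = 42730000 N.
σ₂ = P·E₂/ΣAE = -98400·70500/42730000 = -162.4 MPa.

-162 MPa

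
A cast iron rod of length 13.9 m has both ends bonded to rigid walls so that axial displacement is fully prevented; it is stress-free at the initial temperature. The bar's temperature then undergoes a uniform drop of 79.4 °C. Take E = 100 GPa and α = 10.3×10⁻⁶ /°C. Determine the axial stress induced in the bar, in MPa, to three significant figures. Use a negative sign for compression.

81.8 MPa

Free thermal expansion αLΔT = 10.3e-6 · 13900 · -79.4 = -11.37 mm.
The walls impose strain ε = −(-11.37)/13900 = 8.1782e-04; σ = Eε = 100000 · 8.1782e-04 = 81.78 MPa.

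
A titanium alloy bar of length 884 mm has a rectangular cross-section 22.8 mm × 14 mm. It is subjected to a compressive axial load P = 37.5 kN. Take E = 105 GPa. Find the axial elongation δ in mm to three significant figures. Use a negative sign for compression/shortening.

A = 319.2 mm².
δ_mech = NL/(AE) = -37500·884/(319.2·105000) = -0.9891 mm.

-0.989 mm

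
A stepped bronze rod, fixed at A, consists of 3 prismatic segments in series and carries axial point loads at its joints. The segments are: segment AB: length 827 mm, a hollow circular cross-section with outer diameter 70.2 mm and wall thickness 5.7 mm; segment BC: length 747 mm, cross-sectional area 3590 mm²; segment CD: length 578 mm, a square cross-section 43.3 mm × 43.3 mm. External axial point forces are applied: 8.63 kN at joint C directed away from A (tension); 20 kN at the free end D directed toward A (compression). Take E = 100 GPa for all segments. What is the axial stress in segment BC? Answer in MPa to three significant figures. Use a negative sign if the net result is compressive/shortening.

-3.17 MPa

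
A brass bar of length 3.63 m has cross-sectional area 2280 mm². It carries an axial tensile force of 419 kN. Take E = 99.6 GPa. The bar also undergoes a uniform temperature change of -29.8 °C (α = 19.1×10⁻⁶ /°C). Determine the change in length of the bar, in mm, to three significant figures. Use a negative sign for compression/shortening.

4.63 mm

δ_mech = NL/(AE) = 419000·3630/(2280·99600) = 6.698 mm.
δ_thermal = αLΔT = 19.1e-6·3630·-29.8 = -2.066 mm.
δ = δ_mech + δ_thermal = 4.632 mm.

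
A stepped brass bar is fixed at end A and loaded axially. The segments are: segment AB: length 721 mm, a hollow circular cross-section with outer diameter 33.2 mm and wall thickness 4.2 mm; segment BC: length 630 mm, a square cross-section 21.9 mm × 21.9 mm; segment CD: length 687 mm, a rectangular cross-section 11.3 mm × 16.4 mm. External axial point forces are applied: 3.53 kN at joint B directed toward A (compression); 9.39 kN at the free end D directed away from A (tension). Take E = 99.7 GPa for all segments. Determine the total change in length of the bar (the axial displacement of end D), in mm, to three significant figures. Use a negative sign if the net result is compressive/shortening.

Internal axial forces (sectioning from the free end, tension +): N_CD = 9.39 kN, N_BC = 9.39 kN, N_AB = 5.86 kN.
A_AB = 382.6 mm².
A_BC = 479.6 mm².
A_CD = 185.3 mm².
δ_AB = 5860·721/(382.6·99700) = 0.1107 mm
δ_BC = 9390·630/(479.6·99700) = 0.1237 mm
δ_CD = 9390·687/(185.3·99700) = 0.3491 mm
δ = Σδ_i = 0.5836 mm.

0.584 mm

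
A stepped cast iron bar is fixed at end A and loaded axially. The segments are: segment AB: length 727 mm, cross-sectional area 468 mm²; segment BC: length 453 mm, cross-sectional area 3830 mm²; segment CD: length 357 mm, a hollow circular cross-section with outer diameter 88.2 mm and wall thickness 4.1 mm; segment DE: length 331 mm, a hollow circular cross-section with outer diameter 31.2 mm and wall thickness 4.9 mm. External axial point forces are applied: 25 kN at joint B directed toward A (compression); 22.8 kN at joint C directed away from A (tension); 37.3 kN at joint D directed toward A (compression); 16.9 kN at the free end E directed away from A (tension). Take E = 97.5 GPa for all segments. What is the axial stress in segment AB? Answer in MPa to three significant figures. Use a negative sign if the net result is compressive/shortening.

-48.3 MPa

Internal axial forces (sectioning from the free end, tension +): N_DE = 16.9 kN, N_CD = -20.4 kN, N_BC = 2.4 kN, N_AB = -22.6 kN.
σ_AB = N_AB/A_AB = -22600/468 = -48.29 MPa.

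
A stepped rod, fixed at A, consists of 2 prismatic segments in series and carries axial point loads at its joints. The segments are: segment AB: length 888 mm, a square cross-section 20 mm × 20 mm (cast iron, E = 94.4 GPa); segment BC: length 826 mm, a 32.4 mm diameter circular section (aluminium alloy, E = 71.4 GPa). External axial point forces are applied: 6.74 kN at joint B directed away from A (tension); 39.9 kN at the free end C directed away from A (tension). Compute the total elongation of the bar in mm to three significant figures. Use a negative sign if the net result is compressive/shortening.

1.66 mm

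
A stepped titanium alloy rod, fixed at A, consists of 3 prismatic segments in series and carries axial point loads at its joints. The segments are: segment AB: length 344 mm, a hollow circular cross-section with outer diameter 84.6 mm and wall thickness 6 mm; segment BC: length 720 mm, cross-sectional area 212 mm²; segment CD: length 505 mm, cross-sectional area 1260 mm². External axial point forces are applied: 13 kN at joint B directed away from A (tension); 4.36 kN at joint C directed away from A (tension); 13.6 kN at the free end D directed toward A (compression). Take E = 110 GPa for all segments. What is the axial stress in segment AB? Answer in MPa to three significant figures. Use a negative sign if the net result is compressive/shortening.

Internal axial forces (sectioning from the free end, tension +): N_CD = -13.6 kN, N_BC = -9.24 kN, N_AB = 3.76 kN.
A_AB = 1482 mm².
σ_AB = N_AB/A_AB = 3760/1482 = 2.538 MPa.

2.54 MPa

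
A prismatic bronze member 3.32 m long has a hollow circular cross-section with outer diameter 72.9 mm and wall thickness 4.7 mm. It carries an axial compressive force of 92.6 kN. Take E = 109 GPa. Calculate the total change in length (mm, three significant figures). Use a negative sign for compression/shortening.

A = 1007 mm².
δ_mech = NL/(AE) = -92600·3320/(1007·109000) = -2.801 mm.

-2.80 mm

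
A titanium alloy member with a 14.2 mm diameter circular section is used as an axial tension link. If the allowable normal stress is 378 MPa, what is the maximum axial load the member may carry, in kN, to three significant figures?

59.9 kN

A = 158.4 mm².
P_max = σ_allow · A = 378 · 158.4 = 59860 N = 59.86 kN.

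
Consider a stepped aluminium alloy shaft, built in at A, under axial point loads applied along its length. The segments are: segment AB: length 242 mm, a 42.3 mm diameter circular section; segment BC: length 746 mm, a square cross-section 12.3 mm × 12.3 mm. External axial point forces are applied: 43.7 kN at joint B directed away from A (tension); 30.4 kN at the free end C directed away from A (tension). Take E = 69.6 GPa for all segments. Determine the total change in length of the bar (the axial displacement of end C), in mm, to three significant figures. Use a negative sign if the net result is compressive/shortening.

Internal axial forces (sectioning from the free end, tension +): N_BC = 30.4 kN, N_AB = 74.1 kN.
A_AB = 1405 mm².
A_BC = 151.3 mm².
δ_AB = 74100·242/(1405·69600) = 0.1833 mm
δ_BC = 30400·746/(151.3·69600) = 2.154 mm
δ = Σδ_i = 2.337 mm.

2.34 mm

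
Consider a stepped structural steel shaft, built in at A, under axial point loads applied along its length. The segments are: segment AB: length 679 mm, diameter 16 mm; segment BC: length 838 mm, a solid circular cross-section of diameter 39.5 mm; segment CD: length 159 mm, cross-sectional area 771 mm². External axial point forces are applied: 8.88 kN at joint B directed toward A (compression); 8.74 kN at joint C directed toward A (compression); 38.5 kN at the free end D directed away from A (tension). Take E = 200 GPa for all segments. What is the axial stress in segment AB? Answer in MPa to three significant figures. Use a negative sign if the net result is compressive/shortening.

Internal axial forces (sectioning from the free end, tension +): N_CD = 38.5 kN, N_BC = 29.76 kN, N_AB = 20.88 kN.
A_AB = 201.1 mm².
σ_AB = N_AB/A_AB = 20880/201.1 = 103.8 MPa.

104 MPa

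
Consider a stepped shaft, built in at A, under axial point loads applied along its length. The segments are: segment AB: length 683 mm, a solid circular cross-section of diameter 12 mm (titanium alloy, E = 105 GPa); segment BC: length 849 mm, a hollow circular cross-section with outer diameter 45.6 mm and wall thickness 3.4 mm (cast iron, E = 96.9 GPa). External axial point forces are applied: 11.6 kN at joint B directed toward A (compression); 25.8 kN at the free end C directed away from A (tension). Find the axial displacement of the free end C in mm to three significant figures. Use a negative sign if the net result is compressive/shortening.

1.32 mm

Internal axial forces (sectioning from the free end, tension +): N_BC = 25.8 kN, N_AB = 14.2 kN.
A_AB = 113.1 mm².
A_BC = 450.8 mm².
δ_AB = 14200·683/(113.1·105000) = 0.8167 mm
δ_BC = 25800·849/(450.8·96900) = 0.5015 mm
δ = Σδ_i = 1.318 mm.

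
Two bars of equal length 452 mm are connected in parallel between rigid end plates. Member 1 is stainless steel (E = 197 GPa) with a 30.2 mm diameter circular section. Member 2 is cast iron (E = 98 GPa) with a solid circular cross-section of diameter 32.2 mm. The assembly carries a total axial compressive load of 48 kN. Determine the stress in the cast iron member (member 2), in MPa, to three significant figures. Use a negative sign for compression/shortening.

-21.3 MPa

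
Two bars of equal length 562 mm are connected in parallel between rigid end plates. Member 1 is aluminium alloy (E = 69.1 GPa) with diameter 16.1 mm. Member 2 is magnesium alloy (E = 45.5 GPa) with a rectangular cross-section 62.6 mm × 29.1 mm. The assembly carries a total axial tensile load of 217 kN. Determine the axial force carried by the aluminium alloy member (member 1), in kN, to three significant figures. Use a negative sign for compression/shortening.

31.5 kN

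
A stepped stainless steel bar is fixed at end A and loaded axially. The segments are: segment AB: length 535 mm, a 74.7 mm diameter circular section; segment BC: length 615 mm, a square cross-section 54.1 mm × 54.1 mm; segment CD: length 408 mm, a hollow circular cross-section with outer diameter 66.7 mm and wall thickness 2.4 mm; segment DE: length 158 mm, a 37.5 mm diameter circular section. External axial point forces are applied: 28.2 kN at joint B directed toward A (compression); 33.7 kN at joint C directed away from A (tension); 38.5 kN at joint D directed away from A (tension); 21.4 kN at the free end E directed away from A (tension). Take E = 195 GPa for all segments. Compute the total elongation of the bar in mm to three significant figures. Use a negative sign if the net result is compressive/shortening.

0.416 mm

Internal axial forces (sectioning from the free end, tension +): N_DE = 21.4 kN, N_CD = 59.9 kN, N_BC = 93.6 kN, N_AB = 65.4 kN.
A_AB = 4383 mm².
A_BC = 2927 mm².
A_CD = 484.8 mm².
A_DE = 1104 mm².
δ_AB = 65400·535/(4383·195000) = 0.04094 mm
δ_BC = 93600·615/(2927·195000) = 0.1009 mm
δ_CD = 59900·408/(484.8·195000) = 0.2585 mm
δ_DE = 21400·158/(1104·195000) = 0.0157 mm
δ = Σδ_i = 0.416 mm.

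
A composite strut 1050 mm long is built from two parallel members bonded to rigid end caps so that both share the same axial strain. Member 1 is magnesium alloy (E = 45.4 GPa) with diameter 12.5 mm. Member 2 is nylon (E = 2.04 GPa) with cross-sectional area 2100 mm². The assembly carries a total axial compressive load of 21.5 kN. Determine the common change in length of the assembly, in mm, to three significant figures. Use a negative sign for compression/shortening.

-2.29 mm

A_1 = 122.7 mm².
Equal strain + equilibrium ⇒ each member carries load in proportion to AE: A₁E₁ = 5571000 N, A₂E₂ = 4284000 N, ΣAE = 9855000 N.
δ = PL/ΣAE = -21500·1050/9855000 = -2.291 mm.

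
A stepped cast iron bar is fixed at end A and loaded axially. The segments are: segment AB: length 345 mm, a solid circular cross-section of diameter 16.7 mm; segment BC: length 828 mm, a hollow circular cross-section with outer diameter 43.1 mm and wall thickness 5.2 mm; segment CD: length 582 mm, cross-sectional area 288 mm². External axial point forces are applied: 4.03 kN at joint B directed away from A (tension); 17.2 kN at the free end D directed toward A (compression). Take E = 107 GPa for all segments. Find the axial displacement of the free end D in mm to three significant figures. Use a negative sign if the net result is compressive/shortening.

Internal axial forces (sectioning from the free end, tension +): N_CD = -17.2 kN, N_BC = -17.2 kN, N_AB = -13.17 kN.
A_AB = 219 mm².
A_BC = 619.1 mm².
δ_AB = -13170·345/(219·107000) = -0.1939 mm
δ_BC = -17200·828/(619.1·107000) = -0.215 mm
δ_CD = -17200·582/(288·107000) = -0.3248 mm
δ = Σδ_i = -0.7337 mm.

-0.734 mm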